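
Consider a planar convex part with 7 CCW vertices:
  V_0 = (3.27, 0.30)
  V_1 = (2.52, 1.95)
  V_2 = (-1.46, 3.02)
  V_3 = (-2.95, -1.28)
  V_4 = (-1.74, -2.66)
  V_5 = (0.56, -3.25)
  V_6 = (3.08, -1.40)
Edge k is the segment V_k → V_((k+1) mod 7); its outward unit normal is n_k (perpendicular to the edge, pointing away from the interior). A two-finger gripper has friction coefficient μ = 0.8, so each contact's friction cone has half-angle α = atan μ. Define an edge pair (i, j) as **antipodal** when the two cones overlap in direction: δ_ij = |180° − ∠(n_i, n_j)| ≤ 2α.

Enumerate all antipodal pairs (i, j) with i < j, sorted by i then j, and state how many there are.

α = atan 0.8 = 38.66°;  2α = 77.32°
n_0 = (+0.9104, +0.4138)
n_1 = (+0.2596, +0.9657)
n_2 = (-0.9449, +0.3274)
n_3 = (-0.7519, -0.6593)
n_4 = (-0.2485, -0.9686)
n_5 = (+0.5918, -0.8061)
n_6 = (+0.9938, -0.1111)
  (0,1): δ = 129.49°  ·
  (0,2): δ = 43.56°  ✓
  (0,3): δ = 16.80°  ✓
  (0,4): δ = 51.17°  ✓
  (0,5): δ = 101.84°  ·
  (0,6): δ = 149.18°  ·
  (1,2): δ = 94.06°  ·
  (1,3): δ = 33.71°  ✓
  (1,4): δ = 0.66°  ✓
  (1,5): δ = 51.33°  ✓
  (1,6): δ = 98.67°  ·
  (2,3): δ = 119.64°  ·
  (2,4): δ = 85.28°  ·
  (2,5): δ = 34.60°  ✓
  (2,6): δ = 12.73°  ✓
  (3,4): δ = 145.63°  ·
  (3,5): δ = 94.96°  ·
  (3,6): δ = 47.62°  ✓
  (4,5): δ = 129.33°  ·
  (4,6): δ = 81.99°  ·
  (5,6): δ = 132.66°  ·
antipodal pairs: 9

count = 9; pairs: (0,2), (0,3), (0,4), (1,3), (1,4), (1,5), (2,5), (2,6), (3,6)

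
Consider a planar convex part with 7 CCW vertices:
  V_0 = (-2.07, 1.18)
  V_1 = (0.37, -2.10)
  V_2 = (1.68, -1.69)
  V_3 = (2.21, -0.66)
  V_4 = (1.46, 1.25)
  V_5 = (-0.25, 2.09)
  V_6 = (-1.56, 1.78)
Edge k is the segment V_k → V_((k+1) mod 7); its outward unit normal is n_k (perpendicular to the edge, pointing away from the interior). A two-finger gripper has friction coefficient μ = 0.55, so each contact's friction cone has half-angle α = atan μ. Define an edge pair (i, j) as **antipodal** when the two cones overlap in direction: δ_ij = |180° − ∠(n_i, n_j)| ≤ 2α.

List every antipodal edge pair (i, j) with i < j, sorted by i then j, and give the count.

count = 7; pairs: (0,3), (0,4), (1,4), (1,5), (1,6), (2,5), (2,6)

α = atan 0.55 = 28.81°;  2α = 57.62°
n_0 = (-0.8023, -0.5969)
n_1 = (+0.2987, -0.9544)
n_2 = (+0.8892, -0.4575)
n_3 = (+0.9308, +0.3655)
n_4 = (+0.4409, +0.8976)
n_5 = (-0.2303, +0.9731)
n_6 = (-0.7619, +0.6476)
  (0,1): δ = 109.27°  ·
  (0,2): δ = 63.87°  ·
  (0,3): δ = 15.21°  ✓
  (0,4): δ = 27.19°  ✓
  (0,5): δ = 66.67°  ·
  (0,6): δ = 102.99°  ·
  (1,2): δ = 134.61°  ·
  (1,3): δ = 85.94°  ·
  (1,4): δ = 43.54°  ✓
  (1,5): δ = 4.07°  ✓
  (1,6): δ = 32.26°  ✓
  (2,3): δ = 131.33°  ·
  (2,4): δ = 88.93°  ·
  (2,5): δ = 49.46°  ✓
  (2,6): δ = 13.14°  ✓
  (3,4): δ = 137.60°  ·
  (3,5): δ = 98.12°  ·
  (3,6): δ = 61.80°  ·
  (4,5): δ = 140.52°  ·
  (4,6): δ = 104.20°  ·
  (5,6): δ = 143.68°  ·
antipodal pairs: 7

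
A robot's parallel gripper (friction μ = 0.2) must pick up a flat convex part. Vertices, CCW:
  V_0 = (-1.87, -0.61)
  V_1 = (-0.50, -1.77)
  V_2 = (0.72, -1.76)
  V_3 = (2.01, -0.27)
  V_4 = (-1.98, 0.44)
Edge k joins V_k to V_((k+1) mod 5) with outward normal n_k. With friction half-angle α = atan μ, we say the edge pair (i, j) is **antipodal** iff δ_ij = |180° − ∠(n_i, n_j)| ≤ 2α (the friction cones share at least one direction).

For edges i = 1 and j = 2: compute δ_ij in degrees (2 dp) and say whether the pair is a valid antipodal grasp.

α = atan 0.2 = 11.31°;  2α = 22.62°
edge 1: e_1 = (+1.22, +0.01);  n_1 = (+0.0082, -1.0000)
edge 2: e_2 = (+1.29, +1.49);  n_2 = (+0.7560, -0.6545)
∠(n_1, n_2) = 48.65°
δ = |180° − 48.65°| = 131.35°
131.35° > 2α = 22.62°  →  invalid

δ = 131.35°, invalid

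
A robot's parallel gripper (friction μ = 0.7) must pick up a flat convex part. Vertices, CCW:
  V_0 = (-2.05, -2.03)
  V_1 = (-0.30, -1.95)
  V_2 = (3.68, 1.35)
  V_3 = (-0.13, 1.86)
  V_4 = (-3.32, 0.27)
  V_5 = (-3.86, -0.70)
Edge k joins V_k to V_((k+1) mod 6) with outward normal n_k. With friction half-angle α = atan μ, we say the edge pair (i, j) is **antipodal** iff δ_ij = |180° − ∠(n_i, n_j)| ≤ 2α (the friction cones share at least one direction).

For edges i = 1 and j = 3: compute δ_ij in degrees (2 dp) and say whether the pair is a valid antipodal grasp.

δ = 13.17°, valid

α = atan 0.7 = 34.99°;  2α = 69.98°
edge 1: e_1 = (+3.98, +3.30);  n_1 = (+0.6383, -0.7698)
edge 3: e_3 = (-3.19, -1.59);  n_3 = (-0.4461, +0.8950)
∠(n_1, n_3) = 166.83°
δ = |180° − 166.83°| = 13.17°
13.17° ≤ 2α = 69.98°  →  valid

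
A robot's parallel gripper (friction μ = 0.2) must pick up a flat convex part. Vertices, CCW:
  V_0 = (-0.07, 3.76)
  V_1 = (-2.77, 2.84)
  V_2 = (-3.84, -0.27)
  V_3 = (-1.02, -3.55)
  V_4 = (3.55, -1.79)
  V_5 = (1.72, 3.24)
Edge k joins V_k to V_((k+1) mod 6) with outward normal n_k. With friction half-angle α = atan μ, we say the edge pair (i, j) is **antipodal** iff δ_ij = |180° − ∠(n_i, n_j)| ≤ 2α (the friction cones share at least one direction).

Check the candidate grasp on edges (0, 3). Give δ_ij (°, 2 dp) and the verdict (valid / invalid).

δ = 2.25°, valid

α = atan 0.2 = 11.31°;  2α = 22.62°
edge 0: e_0 = (-2.70, -0.92);  n_0 = (-0.3225, +0.9466)
edge 3: e_3 = (+4.57, +1.76);  n_3 = (+0.3594, -0.9332)
∠(n_0, n_3) = 177.75°
δ = |180° − 177.75°| = 2.25°
2.25° ≤ 2α = 22.62°  →  valid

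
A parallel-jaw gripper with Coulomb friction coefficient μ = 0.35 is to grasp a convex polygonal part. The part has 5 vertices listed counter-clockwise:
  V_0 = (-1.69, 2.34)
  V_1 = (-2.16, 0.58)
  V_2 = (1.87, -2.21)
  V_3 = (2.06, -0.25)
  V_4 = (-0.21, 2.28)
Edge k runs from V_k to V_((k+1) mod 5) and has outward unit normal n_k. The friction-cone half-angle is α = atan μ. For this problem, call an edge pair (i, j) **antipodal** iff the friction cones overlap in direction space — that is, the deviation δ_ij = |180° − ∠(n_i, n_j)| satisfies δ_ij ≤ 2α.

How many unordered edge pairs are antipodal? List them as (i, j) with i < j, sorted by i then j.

count = 3; pairs: (0,2), (1,3), (1,4)

α = atan 0.35 = 19.29°;  2α = 38.58°
n_0 = (-0.9661, +0.2580)
n_1 = (-0.5692, -0.8222)
n_2 = (+0.9953, -0.0965)
n_3 = (+0.7443, +0.6678)
n_4 = (+0.0405, +0.9992)
  (0,1): δ = 109.74°  ·
  (0,2): δ = 9.41°  ✓
  (0,3): δ = 56.85°  ·
  (0,4): δ = 102.63°  ·
  (1,2): δ = 60.84°  ·
  (1,3): δ = 13.41°  ✓
  (1,4): δ = 32.37°  ✓
  (2,3): δ = 132.56°  ·
  (2,4): δ = 86.78°  ·
  (3,4): δ = 134.22°  ·
antipodal pairs: 3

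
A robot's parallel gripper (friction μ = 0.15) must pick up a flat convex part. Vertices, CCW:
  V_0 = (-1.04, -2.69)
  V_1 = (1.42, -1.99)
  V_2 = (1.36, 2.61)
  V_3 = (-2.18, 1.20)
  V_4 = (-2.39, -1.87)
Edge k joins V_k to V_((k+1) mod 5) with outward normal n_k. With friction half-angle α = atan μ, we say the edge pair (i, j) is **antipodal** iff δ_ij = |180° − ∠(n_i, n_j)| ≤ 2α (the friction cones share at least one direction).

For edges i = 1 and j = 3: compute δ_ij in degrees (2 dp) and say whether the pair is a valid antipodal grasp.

α = atan 0.15 = 8.53°;  2α = 17.06°
edge 1: e_1 = (-0.06, +4.60);  n_1 = (+0.9999, +0.0130)
edge 3: e_3 = (-0.21, -3.07);  n_3 = (-0.9977, +0.0682)
∠(n_1, n_3) = 175.34°
δ = |180° − 175.34°| = 4.66°
4.66° ≤ 2α = 17.06°  →  valid

δ = 4.66°, valid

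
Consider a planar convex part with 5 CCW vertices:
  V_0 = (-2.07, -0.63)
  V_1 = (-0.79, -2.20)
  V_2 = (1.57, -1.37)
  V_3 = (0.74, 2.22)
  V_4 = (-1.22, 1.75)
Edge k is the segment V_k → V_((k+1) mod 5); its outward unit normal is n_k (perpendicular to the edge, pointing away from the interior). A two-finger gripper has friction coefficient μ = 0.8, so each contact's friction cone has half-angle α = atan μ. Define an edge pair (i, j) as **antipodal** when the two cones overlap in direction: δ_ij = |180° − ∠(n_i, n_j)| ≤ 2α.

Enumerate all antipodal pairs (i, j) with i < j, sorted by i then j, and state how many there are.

α = atan 0.8 = 38.66°;  2α = 77.32°
n_0 = (-0.7751, -0.6319)
n_1 = (+0.3318, -0.9434)
n_2 = (+0.9743, +0.2253)
n_3 = (-0.2332, +0.9724)
n_4 = (-0.9417, +0.3363)
  (0,1): δ = 109.81°  ·
  (0,2): δ = 26.17°  ✓
  (0,3): δ = 64.29°  ✓
  (0,4): δ = 121.16°  ·
  (1,2): δ = 96.36°  ·
  (1,3): δ = 5.89°  ✓
  (1,4): δ = 50.97°  ✓
  (2,3): δ = 89.53°  ·
  (2,4): δ = 32.67°  ✓
  (3,4): δ = 123.14°  ·
antipodal pairs: 5

count = 5; pairs: (0,2), (0,3), (1,3), (1,4), (2,4)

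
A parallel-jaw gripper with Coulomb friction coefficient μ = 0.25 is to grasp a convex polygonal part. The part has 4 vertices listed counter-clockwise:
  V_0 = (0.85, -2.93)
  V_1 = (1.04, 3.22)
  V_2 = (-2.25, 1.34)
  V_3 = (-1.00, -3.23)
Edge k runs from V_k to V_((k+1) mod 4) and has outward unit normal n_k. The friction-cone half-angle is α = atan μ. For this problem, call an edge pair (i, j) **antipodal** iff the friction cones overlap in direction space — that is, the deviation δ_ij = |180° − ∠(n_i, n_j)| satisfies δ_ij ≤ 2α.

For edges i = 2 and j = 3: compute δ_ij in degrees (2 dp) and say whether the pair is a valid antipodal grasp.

δ = 96.09°, invalid

α = atan 0.25 = 14.04°;  2α = 28.07°
edge 2: e_2 = (+1.25, -4.57);  n_2 = (-0.9646, -0.2638)
edge 3: e_3 = (+1.85, +0.30);  n_3 = (+0.1601, -0.9871)
∠(n_2, n_3) = 83.91°
δ = |180° − 83.91°| = 96.09°
96.09° > 2α = 28.07°  →  invalid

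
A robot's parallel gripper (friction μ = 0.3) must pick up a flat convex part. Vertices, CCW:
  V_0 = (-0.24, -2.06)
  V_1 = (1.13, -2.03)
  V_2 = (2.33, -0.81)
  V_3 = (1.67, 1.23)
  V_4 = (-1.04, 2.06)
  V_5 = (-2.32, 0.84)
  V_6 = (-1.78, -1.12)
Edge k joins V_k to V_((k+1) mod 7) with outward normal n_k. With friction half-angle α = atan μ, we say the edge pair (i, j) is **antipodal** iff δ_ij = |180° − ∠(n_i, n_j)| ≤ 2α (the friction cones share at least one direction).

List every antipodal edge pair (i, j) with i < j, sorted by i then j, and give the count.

α = atan 0.3 = 16.70°;  2α = 33.40°
n_0 = (+0.0219, -0.9998)
n_1 = (+0.7129, -0.7012)
n_2 = (+0.9514, +0.3078)
n_3 = (+0.2928, +0.9562)
n_4 = (-0.6899, +0.7239)
n_5 = (-0.9641, -0.2656)
n_6 = (-0.5210, -0.8536)
  (0,1): δ = 135.78°  ·
  (0,2): δ = 73.33°  ·
  (0,3): δ = 18.28°  ✓
  (0,4): δ = 42.37°  ·
  (0,5): δ = 104.15°  ·
  (0,6): δ = 147.35°  ·
  (1,2): δ = 117.55°  ·
  (1,3): δ = 62.50°  ·
  (1,4): δ = 1.85°  ✓
  (1,5): δ = 59.93°  ·
  (1,6): δ = 103.13°  ·
  (2,3): δ = 124.96°  ·
  (2,4): δ = 64.30°  ·
  (2,5): δ = 2.52°  ✓
  (2,6): δ = 40.67°  ·
  (3,4): δ = 119.35°  ·
  (3,5): δ = 57.57°  ·
  (3,6): δ = 14.37°  ✓
  (4,5): δ = 118.22°  ·
  (4,6): δ = 75.02°  ·
  (5,6): δ = 136.80°  ·
antipodal pairs: 4

count = 4; pairs: (0,3), (1,4), (2,5), (3,6)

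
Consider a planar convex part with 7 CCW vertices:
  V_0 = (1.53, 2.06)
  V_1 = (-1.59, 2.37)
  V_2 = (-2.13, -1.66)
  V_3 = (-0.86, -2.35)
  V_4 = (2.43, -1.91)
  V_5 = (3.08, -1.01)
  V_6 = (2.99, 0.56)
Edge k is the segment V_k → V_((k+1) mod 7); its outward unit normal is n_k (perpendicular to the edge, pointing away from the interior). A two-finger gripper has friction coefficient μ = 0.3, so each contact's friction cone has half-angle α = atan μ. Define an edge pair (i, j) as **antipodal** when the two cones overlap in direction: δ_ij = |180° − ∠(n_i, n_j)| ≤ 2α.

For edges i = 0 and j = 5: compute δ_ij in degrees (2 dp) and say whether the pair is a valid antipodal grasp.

α = atan 0.3 = 16.70°;  2α = 33.40°
edge 0: e_0 = (-3.12, +0.31);  n_0 = (+0.0989, +0.9951)
edge 5: e_5 = (-0.09, +1.57);  n_5 = (+0.9984, +0.0572)
∠(n_0, n_5) = 81.04°
δ = |180° − 81.04°| = 98.96°
98.96° > 2α = 33.40°  →  invalid

δ = 98.96°, invalid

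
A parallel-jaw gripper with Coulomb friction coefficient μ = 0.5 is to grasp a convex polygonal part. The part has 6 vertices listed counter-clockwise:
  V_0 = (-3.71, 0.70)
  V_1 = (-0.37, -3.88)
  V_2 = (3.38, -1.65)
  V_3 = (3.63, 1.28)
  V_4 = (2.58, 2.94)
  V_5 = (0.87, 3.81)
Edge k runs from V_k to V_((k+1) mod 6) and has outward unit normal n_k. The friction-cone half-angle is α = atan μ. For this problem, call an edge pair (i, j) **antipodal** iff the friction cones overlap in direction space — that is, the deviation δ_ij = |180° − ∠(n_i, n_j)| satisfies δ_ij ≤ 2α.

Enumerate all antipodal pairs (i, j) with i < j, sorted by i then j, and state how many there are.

count = 5; pairs: (0,2), (0,3), (0,4), (1,5), (2,5)

α = atan 0.5 = 26.57°;  2α = 53.13°
n_0 = (-0.8080, -0.5892)
n_1 = (+0.5111, -0.8595)
n_2 = (+0.9964, -0.0850)
n_3 = (+0.8451, +0.5346)
n_4 = (+0.4535, +0.8913)
n_5 = (-0.5618, +0.8273)
  (0,1): δ = 95.36°  ·
  (0,2): δ = 40.98°  ✓
  (0,3): δ = 3.79°  ✓
  (0,4): δ = 26.93°  ✓
  (0,5): δ = 88.08°  ·
  (1,2): δ = 125.62°  ·
  (1,3): δ = 88.42°  ·
  (1,4): δ = 57.70°  ·
  (1,5): δ = 3.44°  ✓
  (2,3): δ = 142.81°  ·
  (2,4): δ = 112.09°  ·
  (2,5): δ = 50.95°  ✓
  (3,4): δ = 149.28°  ·
  (3,5): δ = 88.14°  ·
  (4,5): δ = 118.86°  ·
antipodal pairs: 5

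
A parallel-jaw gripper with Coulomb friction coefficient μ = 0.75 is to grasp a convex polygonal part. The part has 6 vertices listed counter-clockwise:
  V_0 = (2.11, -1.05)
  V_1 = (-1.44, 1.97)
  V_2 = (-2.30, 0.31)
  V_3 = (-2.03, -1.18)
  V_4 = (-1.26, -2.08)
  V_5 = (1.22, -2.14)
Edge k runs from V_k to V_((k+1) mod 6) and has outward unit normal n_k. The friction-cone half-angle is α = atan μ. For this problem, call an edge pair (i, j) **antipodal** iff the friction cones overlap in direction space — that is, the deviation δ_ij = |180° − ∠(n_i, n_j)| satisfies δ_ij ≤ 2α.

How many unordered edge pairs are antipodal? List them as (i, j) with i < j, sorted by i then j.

α = atan 0.75 = 36.87°;  2α = 73.74°
n_0 = (+0.6480, +0.7617)
n_1 = (-0.8879, +0.4600)
n_2 = (-0.9840, -0.1783)
n_3 = (-0.7599, -0.6501)
n_4 = (-0.0242, -0.9997)
n_5 = (+0.7746, -0.6325)
  (0,1): δ = 77.00°  ·
  (0,2): δ = 39.34°  ✓
  (0,3): δ = 9.06°  ✓
  (0,4): δ = 39.00°  ✓
  (0,5): δ = 91.16°  ·
  (1,2): δ = 142.34°  ·
  (1,3): δ = 112.06°  ·
  (1,4): δ = 64.00°  ✓
  (1,5): δ = 11.84°  ✓
  (2,3): δ = 149.72°  ·
  (2,4): δ = 101.66°  ·
  (2,5): δ = 49.50°  ✓
  (3,4): δ = 131.93°  ·
  (3,5): δ = 79.78°  ·
  (4,5): δ = 127.85°  ·
antipodal pairs: 6

count = 6; pairs: (0,2), (0,3), (0,4), (1,4), (1,5), (2,5)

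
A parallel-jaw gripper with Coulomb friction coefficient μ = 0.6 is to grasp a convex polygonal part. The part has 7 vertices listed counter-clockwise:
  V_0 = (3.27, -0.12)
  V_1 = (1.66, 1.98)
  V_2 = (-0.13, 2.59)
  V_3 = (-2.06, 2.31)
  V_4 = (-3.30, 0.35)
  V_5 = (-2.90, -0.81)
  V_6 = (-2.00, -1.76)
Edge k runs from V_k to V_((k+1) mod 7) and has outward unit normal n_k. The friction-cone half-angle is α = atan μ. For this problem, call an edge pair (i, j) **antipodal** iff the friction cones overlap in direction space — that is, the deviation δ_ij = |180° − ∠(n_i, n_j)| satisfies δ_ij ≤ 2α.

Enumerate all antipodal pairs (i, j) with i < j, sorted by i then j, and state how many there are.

α = atan 0.6 = 30.96°;  2α = 61.93°
n_0 = (+0.7936, +0.6084)
n_1 = (+0.3226, +0.9465)
n_2 = (-0.1436, +0.9896)
n_3 = (-0.8451, +0.5346)
n_4 = (-0.9454, -0.3260)
n_5 = (-0.7260, -0.6877)
n_6 = (+0.2971, -0.9548)
  (0,1): δ = 146.29°  ·
  (0,2): δ = 119.22°  ·
  (0,3): δ = 69.80°  ·
  (0,4): δ = 18.45°  ✓
  (0,5): δ = 5.98°  ✓
  (0,6): δ = 69.81°  ·
  (1,2): δ = 152.93°  ·
  (1,3): δ = 103.50°  ·
  (1,4): δ = 52.16°  ✓
  (1,5): δ = 27.73°  ✓
  (1,6): δ = 36.10°  ✓
  (2,3): δ = 130.57°  ·
  (2,4): δ = 79.23°  ·
  (2,5): δ = 54.80°  ✓
  (2,6): δ = 9.03°  ✓
  (3,4): δ = 128.65°  ·
  (3,5): δ = 104.23°  ·
  (3,6): δ = 40.39°  ✓
  (4,5): δ = 155.57°  ·
  (4,6): δ = 91.74°  ·
  (5,6): δ = 116.17°  ·
antipodal pairs: 8

count = 8; pairs: (0,4), (0,5), (1,4), (1,5), (1,6), (2,5), (2,6), (3,6)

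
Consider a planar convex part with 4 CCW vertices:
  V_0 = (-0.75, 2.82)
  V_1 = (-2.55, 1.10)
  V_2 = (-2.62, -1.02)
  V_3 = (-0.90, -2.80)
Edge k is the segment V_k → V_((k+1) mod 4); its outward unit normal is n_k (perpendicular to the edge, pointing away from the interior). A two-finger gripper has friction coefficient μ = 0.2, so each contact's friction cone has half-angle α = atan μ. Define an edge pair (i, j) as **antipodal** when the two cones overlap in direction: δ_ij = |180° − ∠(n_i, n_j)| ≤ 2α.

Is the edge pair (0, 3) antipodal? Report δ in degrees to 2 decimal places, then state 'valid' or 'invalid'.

α = atan 0.2 = 11.31°;  2α = 22.62°
edge 0: e_0 = (-1.80, -1.72);  n_0 = (-0.6909, +0.7230)
edge 3: e_3 = (+0.15, +5.62);  n_3 = (+0.9996, -0.0267)
∠(n_0, n_3) = 135.23°
δ = |180° − 135.23°| = 44.77°
44.77° > 2α = 22.62°  →  invalid

δ = 44.77°, invalid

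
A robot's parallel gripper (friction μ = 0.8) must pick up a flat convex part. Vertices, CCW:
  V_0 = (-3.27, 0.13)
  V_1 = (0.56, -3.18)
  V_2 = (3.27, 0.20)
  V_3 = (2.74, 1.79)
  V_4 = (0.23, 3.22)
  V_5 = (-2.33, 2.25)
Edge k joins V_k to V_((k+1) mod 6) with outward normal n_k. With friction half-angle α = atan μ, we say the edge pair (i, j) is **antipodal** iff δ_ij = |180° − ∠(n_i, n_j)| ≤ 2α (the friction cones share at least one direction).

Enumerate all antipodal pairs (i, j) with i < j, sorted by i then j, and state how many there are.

count = 6; pairs: (0,2), (0,3), (0,4), (1,4), (1,5), (2,5)

α = atan 0.8 = 38.66°;  2α = 77.32°
n_0 = (-0.6539, -0.7566)
n_1 = (+0.7802, -0.6255)
n_2 = (+0.9487, +0.3162)
n_3 = (+0.4950, +0.8689)
n_4 = (-0.3543, +0.9351)
n_5 = (-0.9142, +0.4053)
  (0,1): δ = 87.89°  ·
  (0,2): δ = 30.73°  ✓
  (0,3): δ = 11.16°  ✓
  (0,4): δ = 61.59°  ✓
  (0,5): δ = 106.92°  ·
  (1,2): δ = 122.84°  ·
  (1,3): δ = 80.95°  ·
  (1,4): δ = 30.53°  ✓
  (1,5): δ = 14.81°  ✓
  (2,3): δ = 138.11°  ·
  (2,4): δ = 87.68°  ·
  (2,5): δ = 42.35°  ✓
  (3,4): δ = 129.58°  ·
  (3,5): δ = 84.24°  ·
  (4,5): δ = 134.66°  ·
antipodal pairs: 6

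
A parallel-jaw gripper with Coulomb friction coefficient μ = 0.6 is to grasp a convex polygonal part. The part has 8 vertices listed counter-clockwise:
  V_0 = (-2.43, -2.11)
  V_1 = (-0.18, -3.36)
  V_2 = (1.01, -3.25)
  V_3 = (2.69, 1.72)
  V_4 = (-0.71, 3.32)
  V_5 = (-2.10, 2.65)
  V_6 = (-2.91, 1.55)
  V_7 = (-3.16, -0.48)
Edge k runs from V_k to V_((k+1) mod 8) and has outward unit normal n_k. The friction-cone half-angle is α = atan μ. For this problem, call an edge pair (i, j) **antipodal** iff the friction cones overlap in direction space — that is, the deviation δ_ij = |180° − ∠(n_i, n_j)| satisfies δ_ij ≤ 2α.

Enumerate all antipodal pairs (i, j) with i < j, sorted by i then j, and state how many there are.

count = 10; pairs: (0,3), (0,4), (1,3), (1,4), (1,5), (2,4), (2,5), (2,6), (2,7), (3,7)

α = atan 0.6 = 30.96°;  2α = 61.93°
n_0 = (-0.4856, -0.8742)
n_1 = (+0.0920, -0.9958)
n_2 = (+0.9473, -0.3202)
n_3 = (+0.4258, +0.9048)
n_4 = (-0.4342, +0.9008)
n_5 = (-0.8052, +0.5929)
n_6 = (-0.9925, +0.1222)
n_7 = (-0.9127, -0.4087)
  (0,1): δ = 145.66°  ·
  (0,2): δ = 79.62°  ·
  (0,3): δ = 3.85°  ✓
  (0,4): δ = 54.79°  ✓
  (0,5): δ = 82.69°  ·
  (0,6): δ = 112.03°  ·
  (0,7): δ = 143.18°  ·
  (1,2): δ = 113.96°  ·
  (1,3): δ = 30.48°  ✓
  (1,4): δ = 20.45°  ✓
  (1,5): δ = 48.35°  ✓
  (1,6): δ = 77.70°  ·
  (1,7): δ = 108.84°  ·
  (2,3): δ = 96.52°  ·
  (2,4): δ = 45.59°  ✓
  (2,5): δ = 17.69°  ✓
  (2,6): δ = 11.66°  ✓
  (2,7): δ = 42.80°  ✓
  (3,4): δ = 129.06°  ·
  (3,5): δ = 101.17°  ·
  (3,6): δ = 71.82°  ·
  (3,7): δ = 40.67°  ✓
  (4,5): δ = 152.10°  ·
  (4,6): δ = 122.76°  ·
  (4,7): δ = 91.61°  ·
  (5,6): δ = 150.65°  ·
  (5,7): δ = 119.51°  ·
  (6,7): δ = 148.85°  ·
antipodal pairs: 10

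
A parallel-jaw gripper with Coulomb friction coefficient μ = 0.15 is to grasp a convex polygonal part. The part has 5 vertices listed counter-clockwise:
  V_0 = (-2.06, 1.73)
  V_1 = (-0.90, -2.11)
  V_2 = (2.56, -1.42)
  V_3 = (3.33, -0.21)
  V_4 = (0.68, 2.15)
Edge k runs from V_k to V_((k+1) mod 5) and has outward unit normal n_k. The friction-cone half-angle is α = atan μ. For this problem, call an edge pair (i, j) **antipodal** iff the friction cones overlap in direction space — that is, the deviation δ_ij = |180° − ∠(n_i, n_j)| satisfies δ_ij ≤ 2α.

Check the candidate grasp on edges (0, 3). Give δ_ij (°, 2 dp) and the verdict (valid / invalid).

δ = 31.50°, invalid

α = atan 0.15 = 8.53°;  2α = 17.06°
edge 0: e_0 = (+1.16, -3.84);  n_0 = (-0.9573, -0.2892)
edge 3: e_3 = (-2.65, +2.36);  n_3 = (+0.6651, +0.7468)
∠(n_0, n_3) = 148.50°
δ = |180° − 148.50°| = 31.50°
31.50° > 2α = 17.06°  →  invalid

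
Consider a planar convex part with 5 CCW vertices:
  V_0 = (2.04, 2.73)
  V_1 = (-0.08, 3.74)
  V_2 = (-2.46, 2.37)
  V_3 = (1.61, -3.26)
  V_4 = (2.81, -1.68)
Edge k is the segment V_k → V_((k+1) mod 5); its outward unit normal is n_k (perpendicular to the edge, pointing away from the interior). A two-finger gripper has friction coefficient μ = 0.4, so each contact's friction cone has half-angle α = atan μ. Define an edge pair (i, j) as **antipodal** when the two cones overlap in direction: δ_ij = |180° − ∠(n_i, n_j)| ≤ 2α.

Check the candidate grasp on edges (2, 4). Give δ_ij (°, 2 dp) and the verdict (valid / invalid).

δ = 25.96°, valid

α = atan 0.4 = 21.80°;  2α = 43.60°
edge 2: e_2 = (+4.07, -5.63);  n_2 = (-0.8104, -0.5859)
edge 4: e_4 = (-0.77, +4.41);  n_4 = (+0.9851, +0.1720)
∠(n_2, n_4) = 154.04°
δ = |180° − 154.04°| = 25.96°
25.96° ≤ 2α = 43.60°  →  valid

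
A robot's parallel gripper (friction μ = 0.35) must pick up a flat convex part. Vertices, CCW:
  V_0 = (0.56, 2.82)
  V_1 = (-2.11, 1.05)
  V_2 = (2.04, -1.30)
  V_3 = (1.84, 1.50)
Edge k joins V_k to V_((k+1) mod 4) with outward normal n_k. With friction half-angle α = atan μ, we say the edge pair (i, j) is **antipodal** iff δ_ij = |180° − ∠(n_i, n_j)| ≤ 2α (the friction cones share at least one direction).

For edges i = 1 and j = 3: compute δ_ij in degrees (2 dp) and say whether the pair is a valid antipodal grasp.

δ = 16.36°, valid

α = atan 0.35 = 19.29°;  2α = 38.58°
edge 1: e_1 = (+4.15, -2.35);  n_1 = (-0.4927, -0.8702)
edge 3: e_3 = (-1.28, +1.32);  n_3 = (+0.7179, +0.6961)
∠(n_1, n_3) = 163.64°
δ = |180° − 163.64°| = 16.36°
16.36° ≤ 2α = 38.58°  →  valid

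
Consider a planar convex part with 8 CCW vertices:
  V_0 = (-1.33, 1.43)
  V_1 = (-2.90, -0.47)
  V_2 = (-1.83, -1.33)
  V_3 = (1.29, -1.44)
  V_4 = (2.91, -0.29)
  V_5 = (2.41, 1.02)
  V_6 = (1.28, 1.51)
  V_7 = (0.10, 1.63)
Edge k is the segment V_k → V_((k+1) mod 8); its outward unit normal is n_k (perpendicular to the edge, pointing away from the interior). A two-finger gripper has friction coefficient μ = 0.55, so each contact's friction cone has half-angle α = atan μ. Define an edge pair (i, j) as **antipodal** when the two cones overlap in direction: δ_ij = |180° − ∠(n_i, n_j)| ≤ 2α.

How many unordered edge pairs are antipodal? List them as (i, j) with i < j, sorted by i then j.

count = 11; pairs: (0,2), (0,3), (1,4), (1,5), (1,6), (1,7), (2,5), (2,6), (2,7), (3,6), (3,7)

α = atan 0.55 = 28.81°;  2α = 57.62°
n_0 = (-0.7709, +0.6370)
n_1 = (-0.6265, -0.7794)
n_2 = (-0.0352, -0.9994)
n_3 = (+0.5789, -0.8154)
n_4 = (+0.9343, +0.3566)
n_5 = (+0.3978, +0.9175)
n_6 = (+0.1012, +0.9949)
n_7 = (-0.1385, +0.9904)
  (0,1): δ = 89.22°  ·
  (0,2): δ = 52.45°  ✓
  (0,3): δ = 15.06°  ✓
  (0,4): δ = 60.46°  ·
  (0,5): δ = 106.12°  ·
  (0,6): δ = 123.76°  ·
  (0,7): δ = 137.53°  ·
  (1,2): δ = 143.23°  ·
  (1,3): δ = 105.84°  ·
  (1,4): δ = 30.32°  ✓
  (1,5): δ = 15.35°  ✓
  (1,6): δ = 32.98°  ✓
  (1,7): δ = 46.75°  ✓
  (2,3): δ = 142.61°  ·
  (2,4): δ = 67.09°  ·
  (2,5): δ = 21.42°  ✓
  (2,6): δ = 3.79°  ✓
  (2,7): δ = 9.98°  ✓
  (3,4): δ = 104.48°  ·
  (3,5): δ = 58.81°  ·
  (3,6): δ = 41.18°  ✓
  (3,7): δ = 27.41°  ✓
  (4,5): δ = 134.33°  ·
  (4,6): δ = 116.70°  ·
  (4,7): δ = 102.93°  ·
  (5,6): δ = 162.36°  ·
  (5,7): δ = 148.60°  ·
  (6,7): δ = 166.23°  ·
antipodal pairs: 11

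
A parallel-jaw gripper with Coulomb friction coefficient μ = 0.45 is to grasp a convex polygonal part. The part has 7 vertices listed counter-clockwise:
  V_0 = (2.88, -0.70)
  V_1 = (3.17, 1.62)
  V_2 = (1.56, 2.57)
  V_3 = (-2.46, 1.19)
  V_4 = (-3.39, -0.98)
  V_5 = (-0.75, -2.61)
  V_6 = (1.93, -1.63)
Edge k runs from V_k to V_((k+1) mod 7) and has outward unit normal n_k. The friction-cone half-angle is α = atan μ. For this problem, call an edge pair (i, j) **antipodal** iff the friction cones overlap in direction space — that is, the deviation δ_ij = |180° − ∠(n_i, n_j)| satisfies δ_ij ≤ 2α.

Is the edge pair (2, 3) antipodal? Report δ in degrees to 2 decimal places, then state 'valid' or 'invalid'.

δ = 132.15°, invalid

α = atan 0.45 = 24.23°;  2α = 48.46°
edge 2: e_2 = (-4.02, -1.38);  n_2 = (-0.3247, +0.9458)
edge 3: e_3 = (-0.93, -2.17);  n_3 = (-0.9191, +0.3939)
∠(n_2, n_3) = 47.85°
δ = |180° − 47.85°| = 132.15°
132.15° > 2α = 48.46°  →  invalid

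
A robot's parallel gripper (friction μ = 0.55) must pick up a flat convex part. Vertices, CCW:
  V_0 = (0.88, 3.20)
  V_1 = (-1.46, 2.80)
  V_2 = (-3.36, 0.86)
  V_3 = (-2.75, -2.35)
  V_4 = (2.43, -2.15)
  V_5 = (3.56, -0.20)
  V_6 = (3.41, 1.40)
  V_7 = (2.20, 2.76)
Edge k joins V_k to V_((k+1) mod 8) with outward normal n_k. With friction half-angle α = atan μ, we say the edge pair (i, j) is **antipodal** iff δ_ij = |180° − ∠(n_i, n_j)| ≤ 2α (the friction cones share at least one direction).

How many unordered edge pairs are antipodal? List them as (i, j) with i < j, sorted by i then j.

α = atan 0.55 = 28.81°;  2α = 57.62°
n_0 = (-0.1685, +0.9857)
n_1 = (-0.7144, +0.6997)
n_2 = (-0.9824, -0.1867)
n_3 = (+0.0386, -0.9993)
n_4 = (+0.8652, -0.5014)
n_5 = (+0.9956, +0.0933)
n_6 = (+0.7471, +0.6647)
n_7 = (+0.3162, +0.9487)
  (0,1): δ = 144.10°  ·
  (0,2): δ = 88.94°  ·
  (0,3): δ = 7.49°  ✓
  (0,4): δ = 50.21°  ✓
  (0,5): δ = 85.66°  ·
  (0,6): δ = 121.96°  ·
  (0,7): δ = 151.86°  ·
  (1,2): δ = 124.84°  ·
  (1,3): δ = 43.39°  ✓
  (1,4): δ = 14.31°  ✓
  (1,5): δ = 49.76°  ✓
  (1,6): δ = 86.06°  ·
  (1,7): δ = 115.97°  ·
  (2,3): δ = 98.55°  ·
  (2,4): δ = 40.85°  ✓
  (2,5): δ = 5.40°  ✓
  (2,6): δ = 30.90°  ✓
  (2,7): δ = 60.81°  ·
  (3,4): δ = 122.30°  ·
  (3,5): δ = 86.86°  ·
  (3,6): δ = 50.55°  ✓
  (3,7): δ = 20.65°  ✓
  (4,5): δ = 144.55°  ·
  (4,6): δ = 108.25°  ·
  (4,7): δ = 78.34°  ·
  (5,6): δ = 143.70°  ·
  (5,7): δ = 113.79°  ·
  (6,7): δ = 150.09°  ·
antipodal pairs: 10

count = 10; pairs: (0,3), (0,4), (1,3), (1,4), (1,5), (2,4), (2,5), (2,6), (3,6), (3,7)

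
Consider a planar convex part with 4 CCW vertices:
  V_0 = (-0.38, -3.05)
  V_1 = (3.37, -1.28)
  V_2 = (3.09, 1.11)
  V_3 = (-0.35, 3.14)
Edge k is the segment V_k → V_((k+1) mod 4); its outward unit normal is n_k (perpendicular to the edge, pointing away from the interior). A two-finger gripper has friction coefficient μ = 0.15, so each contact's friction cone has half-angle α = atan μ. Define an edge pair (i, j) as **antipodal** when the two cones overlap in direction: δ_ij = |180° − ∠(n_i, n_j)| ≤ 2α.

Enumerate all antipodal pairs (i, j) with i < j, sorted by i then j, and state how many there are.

count = 1; pairs: (1,3)

α = atan 0.15 = 8.53°;  2α = 17.06°
n_0 = (+0.4268, -0.9043)
n_1 = (+0.9932, +0.1164)
n_2 = (+0.5082, +0.8612)
n_3 = (-1.0000, +0.0048)
  (0,1): δ = 108.59°  ·
  (0,2): δ = 55.81°  ·
  (0,3): δ = 64.46°  ·
  (1,2): δ = 127.23°  ·
  (1,3): δ = 6.96°  ✓
  (2,3): δ = 59.73°  ·
antipodal pairs: 1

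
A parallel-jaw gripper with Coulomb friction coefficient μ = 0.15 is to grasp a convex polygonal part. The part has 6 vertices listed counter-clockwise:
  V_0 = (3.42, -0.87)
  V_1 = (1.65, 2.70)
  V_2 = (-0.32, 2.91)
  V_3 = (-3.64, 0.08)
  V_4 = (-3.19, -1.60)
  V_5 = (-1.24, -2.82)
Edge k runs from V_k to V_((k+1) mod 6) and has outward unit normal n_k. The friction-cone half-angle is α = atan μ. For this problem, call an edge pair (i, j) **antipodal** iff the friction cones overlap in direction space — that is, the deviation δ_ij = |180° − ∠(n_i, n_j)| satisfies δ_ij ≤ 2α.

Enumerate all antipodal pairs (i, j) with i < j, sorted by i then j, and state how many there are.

count = 1; pairs: (0,3)

α = atan 0.15 = 8.53°;  2α = 17.06°
n_0 = (+0.8959, +0.4442)
n_1 = (+0.1060, +0.9944)
n_2 = (-0.6487, +0.7610)
n_3 = (-0.9659, -0.2587)
n_4 = (-0.5304, -0.8478)
n_5 = (+0.3860, -0.9225)
  (0,1): δ = 122.46°  ·
  (0,2): δ = 75.93°  ·
  (0,3): δ = 11.38°  ✓
  (0,4): δ = 31.60°  ·
  (0,5): δ = 86.33°  ·
  (1,2): δ = 133.47°  ·
  (1,3): δ = 68.92°  ·
  (1,4): δ = 25.95°  ·
  (1,5): δ = 28.79°  ·
  (2,3): δ = 115.45°  ·
  (2,4): δ = 72.48°  ·
  (2,5): δ = 17.74°  ·
  (3,4): δ = 137.03°  ·
  (3,5): δ = 82.29°  ·
  (4,5): δ = 125.26°  ·
antipodal pairs: 1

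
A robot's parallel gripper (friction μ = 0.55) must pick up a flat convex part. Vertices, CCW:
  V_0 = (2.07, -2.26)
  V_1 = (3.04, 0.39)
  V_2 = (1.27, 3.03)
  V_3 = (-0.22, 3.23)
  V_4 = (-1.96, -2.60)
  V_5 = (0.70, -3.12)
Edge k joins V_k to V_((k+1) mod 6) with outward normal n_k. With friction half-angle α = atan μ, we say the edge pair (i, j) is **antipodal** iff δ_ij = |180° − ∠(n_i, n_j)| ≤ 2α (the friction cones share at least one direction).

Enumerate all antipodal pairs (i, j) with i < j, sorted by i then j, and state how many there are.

count = 6; pairs: (0,3), (1,3), (1,4), (2,4), (2,5), (3,5)

α = atan 0.55 = 28.81°;  2α = 57.62°
n_0 = (+0.9391, -0.3437)
n_1 = (+0.8306, +0.5569)
n_2 = (+0.1330, +0.9911)
n_3 = (-0.9582, +0.2860)
n_4 = (-0.1919, -0.9814)
n_5 = (+0.5317, -0.8470)
  (0,1): δ = 126.06°  ·
  (0,2): δ = 77.54°  ·
  (0,3): δ = 3.49°  ✓
  (0,4): δ = 99.04°  ·
  (0,5): δ = 142.22°  ·
  (1,2): δ = 131.49°  ·
  (1,3): δ = 50.46°  ✓
  (1,4): δ = 45.10°  ✓
  (1,5): δ = 88.28°  ·
  (2,3): δ = 98.97°  ·
  (2,4): δ = 3.42°  ✓
  (2,5): δ = 39.76°  ✓
  (3,4): δ = 84.44°  ·
  (3,5): δ = 41.26°  ✓
  (4,5): δ = 136.82°  ·
antipodal pairs: 6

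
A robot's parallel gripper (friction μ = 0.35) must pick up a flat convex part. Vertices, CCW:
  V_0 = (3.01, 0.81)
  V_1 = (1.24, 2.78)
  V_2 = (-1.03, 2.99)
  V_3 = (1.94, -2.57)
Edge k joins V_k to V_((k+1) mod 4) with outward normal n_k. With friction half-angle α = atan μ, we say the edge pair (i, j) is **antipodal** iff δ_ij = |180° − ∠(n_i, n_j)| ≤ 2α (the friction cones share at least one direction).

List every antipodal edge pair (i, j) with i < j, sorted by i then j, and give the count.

α = atan 0.35 = 19.29°;  2α = 38.58°
n_0 = (+0.7439, +0.6683)
n_1 = (+0.0921, +0.9957)
n_2 = (-0.8820, -0.4712)
n_3 = (+0.9534, -0.3018)
  (0,1): δ = 137.22°  ·
  (0,2): δ = 13.83°  ✓
  (0,3): δ = 120.49°  ·
  (1,2): δ = 56.60°  ·
  (1,3): δ = 77.72°  ·
  (2,3): δ = 45.68°  ·
antipodal pairs: 1

count = 1; pairs: (0,2)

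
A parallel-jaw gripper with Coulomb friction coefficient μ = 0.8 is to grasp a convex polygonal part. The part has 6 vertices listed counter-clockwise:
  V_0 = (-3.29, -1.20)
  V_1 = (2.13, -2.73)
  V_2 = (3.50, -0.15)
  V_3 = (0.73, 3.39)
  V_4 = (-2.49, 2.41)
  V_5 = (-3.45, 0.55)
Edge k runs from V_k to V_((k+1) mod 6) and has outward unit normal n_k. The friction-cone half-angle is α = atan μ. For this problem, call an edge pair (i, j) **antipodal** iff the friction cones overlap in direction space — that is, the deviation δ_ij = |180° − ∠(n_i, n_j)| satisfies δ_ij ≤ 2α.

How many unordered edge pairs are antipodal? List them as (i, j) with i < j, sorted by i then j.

α = atan 0.8 = 38.66°;  2α = 77.32°
n_0 = (-0.2717, -0.9624)
n_1 = (+0.8832, -0.4690)
n_2 = (+0.7876, +0.6162)
n_3 = (-0.2912, +0.9567)
n_4 = (-0.8886, +0.4586)
n_5 = (-0.9958, -0.0910)
  (0,1): δ = 102.20°  ·
  (0,2): δ = 36.19°  ✓
  (0,3): δ = 32.69°  ✓
  (0,4): δ = 78.46°  ·
  (0,5): δ = 110.99°  ·
  (1,2): δ = 113.99°  ·
  (1,3): δ = 45.10°  ✓
  (1,4): δ = 0.67°  ✓
  (1,5): δ = 33.19°  ✓
  (2,3): δ = 111.12°  ·
  (2,4): δ = 65.34°  ✓
  (2,5): δ = 32.82°  ✓
  (3,4): δ = 134.23°  ·
  (3,5): δ = 101.70°  ·
  (4,5): δ = 147.48°  ·
antipodal pairs: 7

count = 7; pairs: (0,2), (0,3), (1,3), (1,4), (1,5), (2,4), (2,5)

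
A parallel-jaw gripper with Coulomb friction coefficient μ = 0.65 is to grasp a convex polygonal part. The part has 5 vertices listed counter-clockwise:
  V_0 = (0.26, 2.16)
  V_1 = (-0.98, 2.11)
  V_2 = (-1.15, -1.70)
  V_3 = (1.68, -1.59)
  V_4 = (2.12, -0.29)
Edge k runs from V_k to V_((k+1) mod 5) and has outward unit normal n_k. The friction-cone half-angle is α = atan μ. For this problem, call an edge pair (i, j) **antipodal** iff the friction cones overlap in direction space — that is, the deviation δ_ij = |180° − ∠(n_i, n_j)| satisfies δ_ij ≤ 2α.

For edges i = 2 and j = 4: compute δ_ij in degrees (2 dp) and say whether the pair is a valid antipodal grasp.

δ = 55.02°, valid

α = atan 0.65 = 33.02°;  2α = 66.05°
edge 2: e_2 = (+2.83, +0.11);  n_2 = (+0.0388, -0.9992)
edge 4: e_4 = (-1.86, +2.45);  n_4 = (+0.7965, +0.6047)
∠(n_2, n_4) = 124.98°
δ = |180° − 124.98°| = 55.02°
55.02° ≤ 2α = 66.05°  →  valid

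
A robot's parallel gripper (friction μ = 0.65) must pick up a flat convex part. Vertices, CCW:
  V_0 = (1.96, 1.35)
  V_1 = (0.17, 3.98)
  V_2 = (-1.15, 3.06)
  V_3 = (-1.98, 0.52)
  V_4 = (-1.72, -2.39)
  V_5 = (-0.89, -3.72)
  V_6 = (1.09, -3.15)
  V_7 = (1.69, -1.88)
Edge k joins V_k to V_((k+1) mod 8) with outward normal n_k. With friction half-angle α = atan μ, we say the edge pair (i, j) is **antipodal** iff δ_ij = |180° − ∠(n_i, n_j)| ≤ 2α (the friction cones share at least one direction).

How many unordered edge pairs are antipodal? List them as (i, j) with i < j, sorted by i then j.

count = 13; pairs: (0,2), (0,3), (0,4), (1,5), (1,6), (1,7), (2,5), (2,6), (2,7), (3,6), (3,7), (4,6), (4,7)

α = atan 0.65 = 33.02°;  2α = 66.05°
n_0 = (+0.8267, +0.5627)
n_1 = (-0.5718, +0.8204)
n_2 = (-0.9505, +0.3106)
n_3 = (-0.9960, -0.0890)
n_4 = (-0.8484, -0.5294)
n_5 = (+0.2766, -0.9610)
n_6 = (+0.9042, -0.4272)
n_7 = (+0.9965, -0.0833)
  (0,1): δ = 89.36°  ·
  (0,2): δ = 52.34°  ✓
  (0,3): δ = 29.13°  ✓
  (0,4): δ = 2.27°  ✓
  (0,5): δ = 71.82°  ·
  (0,6): δ = 120.47°  ·
  (0,7): δ = 140.98°  ·
  (1,2): δ = 142.97°  ·
  (1,3): δ = 119.77°  ·
  (1,4): δ = 92.91°  ·
  (1,5): δ = 18.82°  ✓
  (1,6): δ = 29.84°  ✓
  (1,7): δ = 50.35°  ✓
  (2,3): δ = 156.80°  ·
  (2,4): δ = 129.94°  ·
  (2,5): δ = 55.84°  ✓
  (2,6): δ = 7.19°  ✓
  (2,7): δ = 13.32°  ✓
  (3,4): δ = 153.14°  ·
  (3,5): δ = 79.05°  ·
  (3,6): δ = 30.39°  ✓
  (3,7): δ = 9.88°  ✓
  (4,5): δ = 105.91°  ·
  (4,6): δ = 57.25°  ✓
  (4,7): δ = 36.74°  ✓
  (5,6): δ = 131.35°  ·
  (5,7): δ = 110.84°  ·
  (6,7): δ = 159.49°  ·
antipodal pairs: 13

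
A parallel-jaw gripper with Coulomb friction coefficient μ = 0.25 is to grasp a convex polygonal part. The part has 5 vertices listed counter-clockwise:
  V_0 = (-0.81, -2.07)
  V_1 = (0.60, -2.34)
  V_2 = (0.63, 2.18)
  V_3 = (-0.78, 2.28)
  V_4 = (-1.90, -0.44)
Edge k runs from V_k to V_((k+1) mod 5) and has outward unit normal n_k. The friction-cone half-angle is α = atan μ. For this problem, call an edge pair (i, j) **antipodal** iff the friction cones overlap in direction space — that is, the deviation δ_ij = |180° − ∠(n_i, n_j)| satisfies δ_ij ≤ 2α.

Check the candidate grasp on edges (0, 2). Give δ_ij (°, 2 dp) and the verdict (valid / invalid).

α = atan 0.25 = 14.04°;  2α = 28.07°
edge 0: e_0 = (+1.41, -0.27);  n_0 = (-0.1881, -0.9822)
edge 2: e_2 = (-1.41, +0.10);  n_2 = (+0.0707, +0.9975)
∠(n_0, n_2) = 173.22°
δ = |180° − 173.22°| = 6.78°
6.78° ≤ 2α = 28.07°  →  valid

δ = 6.78°, valid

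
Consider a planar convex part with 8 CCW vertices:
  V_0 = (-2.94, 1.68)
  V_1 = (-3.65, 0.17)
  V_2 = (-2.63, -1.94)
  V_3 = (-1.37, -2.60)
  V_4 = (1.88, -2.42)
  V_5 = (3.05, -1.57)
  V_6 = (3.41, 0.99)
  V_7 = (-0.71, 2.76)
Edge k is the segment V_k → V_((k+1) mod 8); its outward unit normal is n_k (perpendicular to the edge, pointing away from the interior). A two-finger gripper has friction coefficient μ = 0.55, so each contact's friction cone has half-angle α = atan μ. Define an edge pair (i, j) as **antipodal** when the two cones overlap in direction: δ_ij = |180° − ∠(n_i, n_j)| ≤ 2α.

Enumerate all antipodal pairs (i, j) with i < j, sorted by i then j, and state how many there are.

α = atan 0.55 = 28.81°;  2α = 57.62°
n_0 = (-0.9050, +0.4255)
n_1 = (-0.9003, -0.4352)
n_2 = (-0.4640, -0.8858)
n_3 = (+0.0553, -0.9985)
n_4 = (+0.5878, -0.8090)
n_5 = (+0.9903, -0.1393)
n_6 = (+0.3947, +0.9188)
n_7 = (-0.4359, +0.9000)
  (0,1): δ = 129.02°  ·
  (0,2): δ = 92.46°  ·
  (0,3): δ = 61.65°  ·
  (0,4): δ = 28.82°  ✓
  (0,5): δ = 17.18°  ✓
  (0,6): δ = 91.93°  ·
  (0,7): δ = 141.02°  ·
  (1,2): δ = 143.45°  ·
  (1,3): δ = 112.63°  ·
  (1,4): δ = 79.80°  ·
  (1,5): δ = 33.80°  ✓
  (1,6): δ = 40.95°  ✓
  (1,7): δ = 90.04°  ·
  (2,3): δ = 149.18°  ·
  (2,4): δ = 116.36°  ·
  (2,5): δ = 70.36°  ·
  (2,6): δ = 4.40°  ✓
  (2,7): δ = 53.49°  ✓
  (3,4): δ = 147.17°  ·
  (3,5): δ = 101.17°  ·
  (3,6): δ = 26.42°  ✓
  (3,7): δ = 22.67°  ✓
  (4,5): δ = 134.00°  ·
  (4,6): δ = 59.25°  ·
  (4,7): δ = 10.16°  ✓
  (5,6): δ = 105.24°  ·
  (5,7): δ = 56.15°  ✓
  (6,7): δ = 130.91°  ·
antipodal pairs: 10

count = 10; pairs: (0,4), (0,5), (1,5), (1,6), (2,6), (2,7), (3,6), (3,7), (4,7), (5,7)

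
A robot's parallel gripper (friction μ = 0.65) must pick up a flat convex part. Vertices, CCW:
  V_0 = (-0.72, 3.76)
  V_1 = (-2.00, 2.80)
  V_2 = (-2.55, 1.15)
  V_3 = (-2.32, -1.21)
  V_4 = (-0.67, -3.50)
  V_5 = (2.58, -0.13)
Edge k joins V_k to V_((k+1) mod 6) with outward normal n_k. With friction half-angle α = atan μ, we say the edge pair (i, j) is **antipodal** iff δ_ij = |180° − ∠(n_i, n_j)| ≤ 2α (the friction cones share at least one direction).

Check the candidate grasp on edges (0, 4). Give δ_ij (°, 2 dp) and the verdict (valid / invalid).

α = atan 0.65 = 33.02°;  2α = 66.05°
edge 0: e_0 = (-1.28, -0.96);  n_0 = (-0.6000, +0.8000)
edge 4: e_4 = (+3.25, +3.37);  n_4 = (+0.7198, -0.6942)
∠(n_0, n_4) = 170.83°
δ = |180° − 170.83°| = 9.17°
9.17° ≤ 2α = 66.05°  →  valid

δ = 9.17°, valid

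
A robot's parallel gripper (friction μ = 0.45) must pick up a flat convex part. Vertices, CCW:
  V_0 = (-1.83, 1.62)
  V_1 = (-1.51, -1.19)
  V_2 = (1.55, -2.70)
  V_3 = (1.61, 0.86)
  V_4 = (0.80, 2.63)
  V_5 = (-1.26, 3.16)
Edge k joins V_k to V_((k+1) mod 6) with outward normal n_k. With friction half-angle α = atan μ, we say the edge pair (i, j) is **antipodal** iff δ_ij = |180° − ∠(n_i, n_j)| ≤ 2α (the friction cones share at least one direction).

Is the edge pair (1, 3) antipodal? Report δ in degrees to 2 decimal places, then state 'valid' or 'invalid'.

δ = 39.15°, valid

α = atan 0.45 = 24.23°;  2α = 48.46°
edge 1: e_1 = (+3.06, -1.51);  n_1 = (-0.4425, -0.8968)
edge 3: e_3 = (-0.81, +1.77);  n_3 = (+0.9093, +0.4161)
∠(n_1, n_3) = 140.85°
δ = |180° − 140.85°| = 39.15°
39.15° ≤ 2α = 48.46°  →  valid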